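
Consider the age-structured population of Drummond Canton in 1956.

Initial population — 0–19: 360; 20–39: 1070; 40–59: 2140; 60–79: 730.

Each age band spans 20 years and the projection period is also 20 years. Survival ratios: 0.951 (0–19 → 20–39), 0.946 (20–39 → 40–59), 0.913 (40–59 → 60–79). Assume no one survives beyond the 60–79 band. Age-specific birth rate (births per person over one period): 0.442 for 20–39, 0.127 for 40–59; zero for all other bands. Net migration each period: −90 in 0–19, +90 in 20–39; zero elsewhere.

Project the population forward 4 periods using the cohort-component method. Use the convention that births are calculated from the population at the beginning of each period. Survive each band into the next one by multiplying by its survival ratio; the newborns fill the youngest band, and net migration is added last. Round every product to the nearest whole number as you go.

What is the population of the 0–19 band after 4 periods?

133

Numbering the groups 1..4 from youngest to oldest:
— Period 1 —
Births: 1070 × 0.442 = 473  |  2140 × 0.127 = 272 → 745
Group 2: 360 × 0.951 = 342
Group 3: 1070 × 0.946 = 1012
Group 4: 2140 × 0.913 = 1954
Net migration: Group 1 − 90 → 655; Group 2 + 90 → 432
Giving 655 / 432 / 1012 / 1954.
— Period 2 —
Births: 432 × 0.442 = 191  |  1012 × 0.127 = 129 → 320
Group 2: 655 × 0.951 = 623
Group 3: 432 × 0.946 = 409
Group 4: 1012 × 0.913 = 924
Net migration: Group 1 − 90 → 230; Group 2 + 90 → 713
Giving 230 / 713 / 409 / 924.
— Period 3 —
Births: 713 × 0.442 = 315  |  409 × 0.127 = 52 → 367
Group 2: 230 × 0.951 = 219
Group 3: 713 × 0.946 = 674
Group 4: 409 × 0.913 = 373
Net migration: Group 1 − 90 → 277; Group 2 + 90 → 309
Giving 277 / 309 / 674 / 373.
— Period 4 —
Births: 309 × 0.442 = 137  |  674 × 0.127 = 86 → 223
Group 2: 277 × 0.951 = 263
Group 3: 309 × 0.946 = 292
Group 4: 674 × 0.913 = 615
Net migration: Group 1 − 90 → 133; Group 2 + 90 → 353
Giving 133 / 353 / 292 / 615.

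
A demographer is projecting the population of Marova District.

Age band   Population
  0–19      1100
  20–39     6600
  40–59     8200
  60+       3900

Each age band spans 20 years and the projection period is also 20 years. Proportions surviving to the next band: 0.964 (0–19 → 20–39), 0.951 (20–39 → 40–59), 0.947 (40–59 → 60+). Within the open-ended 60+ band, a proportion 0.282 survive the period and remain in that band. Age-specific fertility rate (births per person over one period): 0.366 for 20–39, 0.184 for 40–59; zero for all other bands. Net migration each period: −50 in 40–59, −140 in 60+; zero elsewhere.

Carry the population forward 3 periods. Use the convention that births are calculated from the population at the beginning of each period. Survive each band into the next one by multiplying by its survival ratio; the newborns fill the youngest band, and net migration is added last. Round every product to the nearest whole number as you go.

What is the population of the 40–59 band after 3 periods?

[period 1]
Births: 6600 × 0.366 = 2416 ; 8200 × 0.184 = 1509 ⇒ total 3925
20–39: 1100 × 0.964 = 1060
40–59: 6600 × 0.951 = 6277
60+: 8200 × 0.947 + 3900 × 0.282 = 7765 + 1100 = 8865
Net migration: 40–59 − 50 → 6227; 60+ − 140 → 8725
End of period: [3925, 1060, 6227, 8725]
[period 2]
Births: 1060 × 0.366 = 388 ; 6227 × 0.184 = 1146 ⇒ total 1534
20–39: 3925 × 0.964 = 3784
40–59: 1060 × 0.951 = 1008
60+: 6227 × 0.947 + 8725 × 0.282 = 5897 + 2460 = 8357
Net migration: 40–59 − 50 → 958; 60+ − 140 → 8217
End of period: [1534, 3784, 958, 8217]
[period 3]
Births: 3784 × 0.366 = 1385 ; 958 × 0.184 = 176 ⇒ total 1561
20–39: 1534 × 0.964 = 1479
40–59: 3784 × 0.951 = 3599
60+: 958 × 0.947 + 8217 × 0.282 = 907 + 2317 = 3224
Net migration: 40–59 − 50 → 3549; 60+ − 140 → 3084
End of period: [1561, 1479, 3549, 3084]

3549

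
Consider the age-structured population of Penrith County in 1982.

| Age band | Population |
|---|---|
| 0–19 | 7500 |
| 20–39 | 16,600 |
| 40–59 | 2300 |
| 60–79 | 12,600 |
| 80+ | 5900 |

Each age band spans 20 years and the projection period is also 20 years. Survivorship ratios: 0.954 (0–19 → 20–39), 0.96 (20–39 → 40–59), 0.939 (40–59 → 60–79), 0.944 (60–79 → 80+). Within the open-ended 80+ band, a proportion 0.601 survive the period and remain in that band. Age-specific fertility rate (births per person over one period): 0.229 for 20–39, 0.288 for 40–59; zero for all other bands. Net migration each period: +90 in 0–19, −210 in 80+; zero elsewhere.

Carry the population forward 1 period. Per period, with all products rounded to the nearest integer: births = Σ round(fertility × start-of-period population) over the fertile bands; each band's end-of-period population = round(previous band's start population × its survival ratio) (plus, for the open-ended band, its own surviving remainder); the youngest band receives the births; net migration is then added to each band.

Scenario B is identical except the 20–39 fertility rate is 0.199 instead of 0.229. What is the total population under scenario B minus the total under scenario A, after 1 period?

(Bands numbered youngest = 1 to oldest = 5.)
Period 1.
Births: 16600 * 0.229 = 3801 ; 2300 * 0.288 = 662 ⇒ total 4463
Band 2: 7500 * 0.954 = 7155
Band 3: 16600 * 0.96 = 15936
Band 4: 2300 * 0.939 = 2160
Band 5: 12600 * 0.944 + 5900 * 0.601 = 11894 + 3546 = 15440
Net migration: Band 1 + 90 → 4553; Band 5 − 210 → 15230
Giving 4553 / 7155 / 15936 / 2160 / 15230.
Scenario A total after 1 period: 45034
Scenario B projection —
Period 1.
Births: 16600 * 0.199 = 3303 ; 2300 * 0.288 = 662 ⇒ total 3965
Band 2: 7500 * 0.954 = 7155
Band 3: 16600 * 0.96 = 15936
Band 4: 2300 * 0.939 = 2160
Band 5: 12600 * 0.944 + 5900 * 0.601 = 11894 + 3546 = 15440
Net migration: Band 1 + 90 → 4055; Band 5 − 210 → 15230
Giving 4055 / 7155 / 15936 / 2160 / 15230.
Scenario B total after 1 period: 44536
Difference B − A = 44536 − 45034 = -498

-498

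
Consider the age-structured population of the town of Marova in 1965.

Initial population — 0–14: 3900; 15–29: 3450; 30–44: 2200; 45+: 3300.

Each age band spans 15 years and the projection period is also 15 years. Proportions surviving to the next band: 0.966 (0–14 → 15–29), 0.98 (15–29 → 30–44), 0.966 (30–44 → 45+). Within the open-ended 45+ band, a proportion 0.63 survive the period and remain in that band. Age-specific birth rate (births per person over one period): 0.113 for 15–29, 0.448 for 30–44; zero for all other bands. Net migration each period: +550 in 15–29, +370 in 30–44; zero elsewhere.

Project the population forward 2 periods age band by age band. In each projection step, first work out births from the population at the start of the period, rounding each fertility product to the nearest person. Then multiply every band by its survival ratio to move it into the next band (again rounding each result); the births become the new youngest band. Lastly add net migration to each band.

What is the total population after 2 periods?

14920

[period 1]
Births: 3450 × 0.113 = 390, 2200 × 0.448 = 986 ⇒ total 1376
15–29: 3900 × 0.966 = 3767
30–44: 3450 × 0.98 = 3381
45+: 2200 × 0.966 + 3300 × 0.63 = 2125 + 2079 = 4204
Net migration: 15–29 + 550 → 4317; 30–44 + 370 → 3751
Giving 1376 / 4317 / 3751 / 4204.
[period 2]
Births: 4317 × 0.113 = 488, 3751 × 0.448 = 1680 ⇒ total 2168
15–29: 1376 × 0.966 = 1329
30–44: 4317 × 0.98 = 4231
45+: 3751 × 0.966 + 4204 × 0.63 = 3623 + 2649 = 6272
Net migration: 15–29 + 550 → 1879; 30–44 + 370 → 4601
Giving 2168 / 1879 / 4601 / 6272.
Total after period 2: 2168 + 1879 + 4601 + 6272 = 14920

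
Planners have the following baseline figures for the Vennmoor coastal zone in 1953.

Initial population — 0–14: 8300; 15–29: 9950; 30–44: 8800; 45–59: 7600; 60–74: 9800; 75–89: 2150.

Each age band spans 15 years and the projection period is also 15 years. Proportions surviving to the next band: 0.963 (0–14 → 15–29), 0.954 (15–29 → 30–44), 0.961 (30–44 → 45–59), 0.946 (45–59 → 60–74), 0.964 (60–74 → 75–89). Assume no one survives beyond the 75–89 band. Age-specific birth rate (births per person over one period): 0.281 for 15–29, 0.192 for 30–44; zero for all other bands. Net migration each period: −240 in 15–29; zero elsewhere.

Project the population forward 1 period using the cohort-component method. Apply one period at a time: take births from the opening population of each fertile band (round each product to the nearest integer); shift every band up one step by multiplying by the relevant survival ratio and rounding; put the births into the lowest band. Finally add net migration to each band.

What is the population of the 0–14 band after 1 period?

4486

Period 1:
Births: 9950 × 0.281 = 2796 ; 8800 × 0.192 = 1690 → total 4486
15–29: 8300 × 0.963 = 7993
30–44: 9950 × 0.954 = 9492
45–59: 8800 × 0.961 = 8457
60–74: 7600 × 0.946 = 7190
75–89: 9800 × 0.964 = 9447
Net migration: 15–29 − 240 → 7753
Giving 4486 / 7753 / 9492 / 8457 / 7190 / 9447.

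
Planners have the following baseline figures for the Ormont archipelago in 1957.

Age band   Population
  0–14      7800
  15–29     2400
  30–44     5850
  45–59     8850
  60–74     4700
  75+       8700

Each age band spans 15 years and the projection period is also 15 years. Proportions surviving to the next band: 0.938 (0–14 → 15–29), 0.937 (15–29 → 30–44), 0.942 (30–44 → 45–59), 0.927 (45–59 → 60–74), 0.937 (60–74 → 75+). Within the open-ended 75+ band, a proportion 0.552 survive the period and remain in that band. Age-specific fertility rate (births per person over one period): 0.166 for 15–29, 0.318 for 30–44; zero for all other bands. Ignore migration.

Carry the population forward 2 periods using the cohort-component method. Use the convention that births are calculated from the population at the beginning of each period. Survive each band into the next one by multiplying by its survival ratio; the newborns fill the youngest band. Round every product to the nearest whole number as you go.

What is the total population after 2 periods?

30899

Call the groups 1 to 6, youngest first.
[period 1]
Births: 2400 * 0.166 = 398  |  5850 * 0.318 = 1860 ⇒ total 2258
Group 2: 7800 * 0.938 = 7316
Group 3: 2400 * 0.937 = 2249
Group 4: 5850 * 0.942 = 5511
Group 5: 8850 * 0.927 = 8204
Group 6: 4700 * 0.937 + 8700 * 0.552 = 4404 + 4802 = 9206
Giving 2258 / 7316 / 2249 / 5511 / 8204 / 9206.
[period 2]
Births: 7316 * 0.166 = 1214  |  2249 * 0.318 = 715 ⇒ total 1929
Group 2: 2258 * 0.938 = 2118
Group 3: 7316 * 0.937 = 6855
Group 4: 2249 * 0.942 = 2119
Group 5: 5511 * 0.927 = 5109
Group 6: 8204 * 0.937 + 9206 * 0.552 = 7687 + 5082 = 12769
Giving 1929 / 2118 / 6855 / 2119 / 5109 / 12769.
Total after period 2: 1929 + 2118 + 6855 + 2119 + 5109 + 12769 = 30899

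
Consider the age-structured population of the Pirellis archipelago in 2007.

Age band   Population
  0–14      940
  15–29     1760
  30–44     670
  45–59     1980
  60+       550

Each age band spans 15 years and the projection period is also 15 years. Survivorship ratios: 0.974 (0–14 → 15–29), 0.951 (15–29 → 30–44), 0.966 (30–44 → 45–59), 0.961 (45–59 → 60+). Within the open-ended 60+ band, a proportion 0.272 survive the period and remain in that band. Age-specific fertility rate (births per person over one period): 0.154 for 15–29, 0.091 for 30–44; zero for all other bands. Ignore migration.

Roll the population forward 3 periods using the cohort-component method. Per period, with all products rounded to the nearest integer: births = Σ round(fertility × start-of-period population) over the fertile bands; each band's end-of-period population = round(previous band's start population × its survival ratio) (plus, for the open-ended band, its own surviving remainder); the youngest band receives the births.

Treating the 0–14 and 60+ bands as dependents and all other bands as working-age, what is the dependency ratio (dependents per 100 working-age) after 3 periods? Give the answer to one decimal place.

After projecting period 1:
Births: 1760 * 0.154 = 271  |  670 * 0.091 = 61 → 332
15–29: 940 * 0.974 = 916
30–44: 1760 * 0.951 = 1674
45–59: 670 * 0.966 = 647
60+: 1980 * 0.961 + 550 * 0.272 = 1903 + 150 = 2053
→ [332, 916, 1674, 647, 2053]
After projecting period 2:
Births: 916 * 0.154 = 141  |  1674 * 0.091 = 152 → 293
15–29: 332 * 0.974 = 323
30–44: 916 * 0.951 = 871
45–59: 1674 * 0.966 = 1617
60+: 647 * 0.961 + 2053 * 0.272 = 622 + 558 = 1180
→ [293, 323, 871, 1617, 1180]
After projecting period 3:
Births: 323 * 0.154 = 50  |  871 * 0.091 = 79 → 129
15–29: 293 * 0.974 = 285
30–44: 323 * 0.951 = 307
45–59: 871 * 0.966 = 841
60+: 1617 * 0.961 + 1180 * 0.272 = 1554 + 321 = 1875
→ [129, 285, 307, 841, 1875]
Dependents (band 0–14 + band 60+) = 129 + 1875 = 2004; working-age = 1433; ratio = 2004/1433 × 100 = 139.8

139.8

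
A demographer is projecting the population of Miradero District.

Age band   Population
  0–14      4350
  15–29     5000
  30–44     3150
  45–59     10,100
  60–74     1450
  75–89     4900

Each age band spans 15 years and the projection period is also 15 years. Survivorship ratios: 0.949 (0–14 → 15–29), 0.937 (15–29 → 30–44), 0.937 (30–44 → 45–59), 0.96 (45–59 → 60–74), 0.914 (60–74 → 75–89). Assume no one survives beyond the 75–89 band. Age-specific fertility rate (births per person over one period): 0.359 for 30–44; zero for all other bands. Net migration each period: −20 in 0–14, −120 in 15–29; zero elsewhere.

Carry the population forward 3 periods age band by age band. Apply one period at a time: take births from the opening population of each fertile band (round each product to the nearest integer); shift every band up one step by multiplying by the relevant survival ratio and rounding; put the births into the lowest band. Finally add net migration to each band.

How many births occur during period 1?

Period 1:
Births: 3150 × 0.359 = 1131
15–29: 4350 × 0.949 = 4128
30–44: 5000 × 0.937 = 4685
45–59: 3150 × 0.937 = 2952
60–74: 10100 × 0.96 = 9696
75–89: 1450 × 0.914 = 1325
Net migration: 0–14 − 20 → 1111; 15–29 − 120 → 4008
Population now: 0–14=1111, 15–29=4008, 30–44=4685, 45–59=2952, 60–74=9696, 75–89=1325

1131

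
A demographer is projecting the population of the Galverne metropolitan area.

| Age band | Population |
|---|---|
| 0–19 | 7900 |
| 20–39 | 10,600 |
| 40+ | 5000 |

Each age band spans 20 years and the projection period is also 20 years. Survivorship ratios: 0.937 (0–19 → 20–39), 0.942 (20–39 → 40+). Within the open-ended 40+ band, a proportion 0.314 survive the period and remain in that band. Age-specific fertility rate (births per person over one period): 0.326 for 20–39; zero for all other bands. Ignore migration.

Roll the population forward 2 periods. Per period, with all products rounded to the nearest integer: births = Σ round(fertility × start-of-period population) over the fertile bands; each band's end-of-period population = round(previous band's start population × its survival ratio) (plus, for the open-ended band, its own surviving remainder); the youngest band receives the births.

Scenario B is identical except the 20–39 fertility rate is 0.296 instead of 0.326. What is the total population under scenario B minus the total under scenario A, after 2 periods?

-520

Call the bands 1 to 3, youngest first.
[period 1]
Births: 10600 * 0.326 = 3456
Band 2: 7900 * 0.937 = 7402
Band 3: 10600 * 0.942 + 5000 * 0.314 = 9985 + 1570 = 11555
End of period: [3456, 7402, 11555]
[period 2]
Births: 7402 * 0.326 = 2413
Band 2: 3456 * 0.937 = 3238
Band 3: 7402 * 0.942 + 11555 * 0.314 = 6973 + 3628 = 10601
End of period: [2413, 3238, 10601]
Scenario A total after 2 periods: 16252
Scenario B projection —
[period 1]
Births: 10600 * 0.296 = 3138
Band 2: 7900 * 0.937 = 7402
Band 3: 10600 * 0.942 + 5000 * 0.314 = 9985 + 1570 = 11555
End of period: [3138, 7402, 11555]
[period 2]
Births: 7402 * 0.296 = 2191
Band 2: 3138 * 0.937 = 2940
Band 3: 7402 * 0.942 + 11555 * 0.314 = 6973 + 3628 = 10601
End of period: [2191, 2940, 10601]
Scenario B total after 2 periods: 15732
Difference B − A = 15732 − 16252 = -520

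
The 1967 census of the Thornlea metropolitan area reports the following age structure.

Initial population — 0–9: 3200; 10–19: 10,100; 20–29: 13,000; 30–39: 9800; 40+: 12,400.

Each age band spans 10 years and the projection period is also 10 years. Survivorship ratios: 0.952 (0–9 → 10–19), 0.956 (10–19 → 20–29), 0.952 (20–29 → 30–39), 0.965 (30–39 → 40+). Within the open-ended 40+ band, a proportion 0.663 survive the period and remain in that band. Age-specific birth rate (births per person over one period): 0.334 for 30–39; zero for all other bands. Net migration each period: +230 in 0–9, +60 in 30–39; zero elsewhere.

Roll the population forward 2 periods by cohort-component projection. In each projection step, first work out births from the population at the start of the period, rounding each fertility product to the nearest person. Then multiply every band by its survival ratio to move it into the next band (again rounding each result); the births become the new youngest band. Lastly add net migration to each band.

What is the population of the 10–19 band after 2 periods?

Period 1.
Births: 9800 × 0.334 = 3273
10–19: 3200 × 0.952 = 3046
20–29: 10100 × 0.956 = 9656
30–39: 13000 × 0.952 = 12376
40+: 9800 × 0.965 + 12400 × 0.663 = 9457 + 8221 = 17678
Net migration: 0–9 + 230 → 3503; 30–39 + 60 → 12436
Population now: 0–9=3503, 10–19=3046, 20–29=9656, 30–39=12436, 40+=17678
Period 2.
Births: 12436 × 0.334 = 4154
10–19: 3503 × 0.952 = 3335
20–29: 3046 × 0.956 = 2912
30–39: 9656 × 0.952 = 9193
40+: 12436 × 0.965 + 17678 × 0.663 = 12001 + 11721 = 23722
Net migration: 0–9 + 230 → 4384; 30–39 + 60 → 9253
Population now: 0–9=4384, 10–19=3335, 20–29=2912, 30–39=9253, 40+=23722

3335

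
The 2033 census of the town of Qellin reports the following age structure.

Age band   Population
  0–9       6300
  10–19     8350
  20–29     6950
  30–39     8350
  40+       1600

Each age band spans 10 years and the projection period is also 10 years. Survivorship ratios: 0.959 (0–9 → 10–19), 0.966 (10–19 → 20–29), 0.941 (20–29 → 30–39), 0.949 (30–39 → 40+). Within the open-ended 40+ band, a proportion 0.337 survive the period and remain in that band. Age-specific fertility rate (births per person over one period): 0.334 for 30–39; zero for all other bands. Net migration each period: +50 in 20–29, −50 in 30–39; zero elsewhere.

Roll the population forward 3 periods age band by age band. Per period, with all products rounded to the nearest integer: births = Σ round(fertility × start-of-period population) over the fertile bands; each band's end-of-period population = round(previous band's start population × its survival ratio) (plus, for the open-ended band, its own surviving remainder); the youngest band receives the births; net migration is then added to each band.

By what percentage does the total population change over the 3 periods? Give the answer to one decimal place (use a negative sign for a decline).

-27.2

Numbering the bands 1..5 from youngest to oldest:
— Period 1 —
Births: 8350 × 0.334 = 2789
Band 2: 6300 × 0.959 = 6042
Band 3: 8350 × 0.966 = 8066
Band 4: 6950 × 0.941 = 6540
Band 5: 8350 × 0.949 + 1600 × 0.337 = 7924 + 539 = 8463
Net migration: Band 3 + 50 → 8116; Band 4 − 50 → 6490
Population now: 0–9=2789, 10–19=6042, 20–29=8116, 30–39=6490, 40+=8463
— Period 2 —
Births: 6490 × 0.334 = 2168
Band 2: 2789 × 0.959 = 2675
Band 3: 6042 × 0.966 = 5837
Band 4: 8116 × 0.941 = 7637
Band 5: 6490 × 0.949 + 8463 × 0.337 = 6159 + 2852 = 9011
Net migration: Band 3 + 50 → 5887; Band 4 − 50 → 7587
Population now: 0–9=2168, 10–19=2675, 20–29=5887, 30–39=7587, 40+=9011
— Period 3 —
Births: 7587 × 0.334 = 2534
Band 2: 2168 × 0.959 = 2079
Band 3: 2675 × 0.966 = 2584
Band 4: 5887 × 0.941 = 5540
Band 5: 7587 × 0.949 + 9011 × 0.337 = 7200 + 3037 = 10237
Net migration: Band 3 + 50 → 2634; Band 4 − 50 → 5490
Population now: 0–9=2534, 10–19=2079, 20–29=2634, 30–39=5490, 40+=10237
Total: 31550 → 22974; change = -8576; percentage change = -27.2%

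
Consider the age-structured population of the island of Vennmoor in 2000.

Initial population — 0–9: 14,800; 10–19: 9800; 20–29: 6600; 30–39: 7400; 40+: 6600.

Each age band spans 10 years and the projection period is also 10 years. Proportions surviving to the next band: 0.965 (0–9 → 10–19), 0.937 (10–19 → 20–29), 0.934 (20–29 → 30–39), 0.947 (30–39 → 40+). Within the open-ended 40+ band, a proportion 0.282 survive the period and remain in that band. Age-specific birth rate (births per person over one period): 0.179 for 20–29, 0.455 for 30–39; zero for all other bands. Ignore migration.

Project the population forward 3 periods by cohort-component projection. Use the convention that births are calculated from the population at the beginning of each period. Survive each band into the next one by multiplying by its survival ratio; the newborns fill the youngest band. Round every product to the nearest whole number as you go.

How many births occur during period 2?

Period 1:
Births: 6600 × 0.179 = 1181, 7400 × 0.455 = 3367 → total 4548
10–19: 14800 × 0.965 = 14282
20–29: 9800 × 0.937 = 9183
30–39: 6600 × 0.934 = 6164
40+: 7400 × 0.947 + 6600 × 0.282 = 7008 + 1861 = 8869
Population now: 0–9=4548, 10–19=14282, 20–29=9183, 30–39=6164, 40+=8869
Period 2:
Births: 9183 × 0.179 = 1644, 6164 × 0.455 = 2805 → total 4449
10–19: 4548 × 0.965 = 4389
20–29: 14282 × 0.937 = 13382
30–39: 9183 × 0.934 = 8577
40+: 6164 × 0.947 + 8869 × 0.282 = 5837 + 2501 = 8338
Population now: 0–9=4449, 10–19=4389, 20–29=13382, 30–39=8577, 40+=8338

4449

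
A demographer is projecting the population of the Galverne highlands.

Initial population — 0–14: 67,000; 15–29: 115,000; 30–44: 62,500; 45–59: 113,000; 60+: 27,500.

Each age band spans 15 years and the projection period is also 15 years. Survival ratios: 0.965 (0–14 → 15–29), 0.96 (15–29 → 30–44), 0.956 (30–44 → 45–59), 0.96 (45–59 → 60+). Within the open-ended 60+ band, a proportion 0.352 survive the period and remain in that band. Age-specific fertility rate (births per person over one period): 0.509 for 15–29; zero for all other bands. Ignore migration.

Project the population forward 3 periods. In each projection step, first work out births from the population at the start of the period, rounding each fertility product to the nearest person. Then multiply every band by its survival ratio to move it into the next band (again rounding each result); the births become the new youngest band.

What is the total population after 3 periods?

310224

Period 1:
Births: 115000 × 0.509 = 58535
15–29: 67000 × 0.965 = 64655
30–44: 115000 × 0.96 = 110400
45–59: 62500 × 0.956 = 59750
60+: 113000 × 0.96 + 27500 × 0.352 = 108480 + 9680 = 118160
End of period: [58535, 64655, 110400, 59750, 118160]
Period 2:
Births: 64655 × 0.509 = 32909
15–29: 58535 × 0.965 = 56486
30–44: 64655 × 0.96 = 62069
45–59: 110400 × 0.956 = 105542
60+: 59750 × 0.96 + 118160 × 0.352 = 57360 + 41592 = 98952
End of period: [32909, 56486, 62069, 105542, 98952]
Period 3:
Births: 56486 × 0.509 = 28751
15–29: 32909 × 0.965 = 31757
30–44: 56486 × 0.96 = 54227
45–59: 62069 × 0.956 = 59338
60+: 105542 × 0.96 + 98952 × 0.352 = 101320 + 34831 = 136151
End of period: [28751, 31757, 54227, 59338, 136151]
Total after period 3: 28751 + 31757 + 54227 + 59338 + 136151 = 310224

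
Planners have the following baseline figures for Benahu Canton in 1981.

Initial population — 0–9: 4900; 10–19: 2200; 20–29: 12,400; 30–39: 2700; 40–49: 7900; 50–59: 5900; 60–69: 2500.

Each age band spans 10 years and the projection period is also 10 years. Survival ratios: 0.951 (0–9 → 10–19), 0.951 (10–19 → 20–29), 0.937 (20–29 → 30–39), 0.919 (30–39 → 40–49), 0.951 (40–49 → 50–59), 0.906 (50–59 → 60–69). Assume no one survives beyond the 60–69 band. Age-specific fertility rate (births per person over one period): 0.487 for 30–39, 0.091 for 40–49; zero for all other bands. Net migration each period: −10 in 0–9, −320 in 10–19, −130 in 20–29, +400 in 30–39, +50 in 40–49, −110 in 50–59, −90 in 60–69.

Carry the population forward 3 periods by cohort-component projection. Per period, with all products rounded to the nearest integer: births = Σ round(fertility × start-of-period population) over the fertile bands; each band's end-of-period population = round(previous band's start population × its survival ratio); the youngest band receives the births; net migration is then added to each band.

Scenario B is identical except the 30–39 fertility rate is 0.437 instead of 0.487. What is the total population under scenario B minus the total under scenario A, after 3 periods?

— Period 1 —
Births: 2700 × 0.487 = 1315  |  7900 × 0.091 = 719 ⇒ total 2034
10–19: 4900 × 0.951 = 4660
20–29: 2200 × 0.951 = 2092
30–39: 12400 × 0.937 = 11619
40–49: 2700 × 0.919 = 2481
50–59: 7900 × 0.951 = 7513
60–69: 5900 × 0.906 = 5345
Net migration: 0–9 − 10 → 2024; 10–19 − 320 → 4340; 20–29 − 130 → 1962; 30–39 + 400 → 12019; 40–49 + 50 → 2531; 50–59 − 110 → 7403; 60–69 − 90 → 5255
→ [2024, 4340, 1962, 12019, 2531, 7403, 5255]
— Period 2 —
Births: 12019 × 0.487 = 5853  |  2531 × 0.091 = 230 ⇒ total 6083
10–19: 2024 × 0.951 = 1925
20–29: 4340 × 0.951 = 4127
30–39: 1962 × 0.937 = 1838
40–49: 12019 × 0.919 = 11045
50–59: 2531 × 0.951 = 2407
60–69: 7403 × 0.906 = 6707
Net migration: 0–9 − 10 → 6073; 10–19 − 320 → 1605; 20–29 − 130 → 3997; 30–39 + 400 → 2238; 40–49 + 50 → 11095; 50–59 − 110 → 2297; 60–69 − 90 → 6617
→ [6073, 1605, 3997, 2238, 11095, 2297, 6617]
— Period 3 —
Births: 2238 × 0.487 = 1090  |  11095 × 0.091 = 1010 ⇒ total 2100
10–19: 6073 × 0.951 = 5775
20–29: 1605 × 0.951 = 1526
30–39: 3997 × 0.937 = 3745
40–49: 2238 × 0.919 = 2057
50–59: 11095 × 0.951 = 10551
60–69: 2297 × 0.906 = 2081
Net migration: 0–9 − 10 → 2090; 10–19 − 320 → 5455; 20–29 − 130 → 1396; 30–39 + 400 → 4145; 40–49 + 50 → 2107; 50–59 − 110 → 10441; 60–69 − 90 → 1991
→ [2090, 5455, 1396, 4145, 2107, 10441, 1991]
Scenario A total after 3 periods: 27625
Scenario B projection —
— Period 1 —
Births: 2700 × 0.437 = 1180  |  7900 × 0.091 = 719 ⇒ total 1899
10–19: 4900 × 0.951 = 4660
20–29: 2200 × 0.951 = 2092
30–39: 12400 × 0.937 = 11619
40–49: 2700 × 0.919 = 2481
50–59: 7900 × 0.951 = 7513
60–69: 5900 × 0.906 = 5345
Net migration: 0–9 − 10 → 1889; 10–19 − 320 → 4340; 20–29 − 130 → 1962; 30–39 + 400 → 12019; 40–49 + 50 → 2531; 50–59 − 110 → 7403; 60–69 − 90 → 5255
→ [1889, 4340, 1962, 12019, 2531, 7403, 5255]
— Period 2 —
Births: 12019 × 0.437 = 5252  |  2531 × 0.091 = 230 ⇒ total 5482
10–19: 1889 × 0.951 = 1796
20–29: 4340 × 0.951 = 4127
30–39: 1962 × 0.937 = 1838
40–49: 12019 × 0.919 = 11045
50–59: 2531 × 0.951 = 2407
60–69: 7403 × 0.906 = 6707
Net migration: 0–9 − 10 → 5472; 10–19 − 320 → 1476; 20–29 − 130 → 3997; 30–39 + 400 → 2238; 40–49 + 50 → 11095; 50–59 − 110 → 2297; 60–69 − 90 → 6617
→ [5472, 1476, 3997, 2238, 11095, 2297, 6617]
— Period 3 —
Births: 2238 × 0.437 = 978  |  11095 × 0.091 = 1010 ⇒ total 1988
10–19: 5472 × 0.951 = 5204
20–29: 1476 × 0.951 = 1404
30–39: 3997 × 0.937 = 3745
40–49: 2238 × 0.919 = 2057
50–59: 11095 × 0.951 = 10551
60–69: 2297 × 0.906 = 2081
Net migration: 0–9 − 10 → 1978; 10–19 − 320 → 4884; 20–29 − 130 → 1274; 30–39 + 400 → 4145; 40–49 + 50 → 2107; 50–59 − 110 → 10441; 60–69 − 90 → 1991
→ [1978, 4884, 1274, 4145, 2107, 10441, 1991]
Scenario B total after 3 periods: 26820
Difference B − A = 26820 − 27625 = -805

-805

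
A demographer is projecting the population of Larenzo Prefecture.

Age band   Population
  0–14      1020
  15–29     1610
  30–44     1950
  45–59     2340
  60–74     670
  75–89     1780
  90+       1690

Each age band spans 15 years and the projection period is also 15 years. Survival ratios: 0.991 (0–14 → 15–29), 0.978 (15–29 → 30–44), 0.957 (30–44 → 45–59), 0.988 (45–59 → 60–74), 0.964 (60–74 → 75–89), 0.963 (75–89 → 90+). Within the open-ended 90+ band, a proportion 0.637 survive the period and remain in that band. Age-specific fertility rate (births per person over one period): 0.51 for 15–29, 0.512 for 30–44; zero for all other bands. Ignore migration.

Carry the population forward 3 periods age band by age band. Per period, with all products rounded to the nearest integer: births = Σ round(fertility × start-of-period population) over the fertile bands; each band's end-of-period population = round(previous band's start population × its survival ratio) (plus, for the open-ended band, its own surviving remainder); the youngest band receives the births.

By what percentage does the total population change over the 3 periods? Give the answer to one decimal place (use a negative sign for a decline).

[period 1]
Births: 1610 × 0.51 = 821  |  1950 × 0.512 = 998 ⇒ total 1819
15–29: 1020 × 0.991 = 1011
30–44: 1610 × 0.978 = 1575
45–59: 1950 × 0.957 = 1866
60–74: 2340 × 0.988 = 2312
75–89: 670 × 0.964 = 646
90+: 1780 × 0.963 + 1690 × 0.637 = 1714 + 1077 = 2791
End of period: [1819, 1011, 1575, 1866, 2312, 646, 2791]
[period 2]
Births: 1011 × 0.51 = 516  |  1575 × 0.512 = 806 ⇒ total 1322
15–29: 1819 × 0.991 = 1803
30–44: 1011 × 0.978 = 989
45–59: 1575 × 0.957 = 1507
60–74: 1866 × 0.988 = 1844
75–89: 2312 × 0.964 = 2229
90+: 646 × 0.963 + 2791 × 0.637 = 622 + 1778 = 2400
End of period: [1322, 1803, 989, 1507, 1844, 2229, 2400]
[period 3]
Births: 1803 × 0.51 = 920  |  989 × 0.512 = 506 ⇒ total 1426
15–29: 1322 × 0.991 = 1310
30–44: 1803 × 0.978 = 1763
45–59: 989 × 0.957 = 946
60–74: 1507 × 0.988 = 1489
75–89: 1844 × 0.964 = 1778
90+: 2229 × 0.963 + 2400 × 0.637 = 2147 + 1529 = 3676
End of period: [1426, 1310, 1763, 946, 1489, 1778, 3676]
Total: 11060 → 12388; change = 1328; percentage change = 12.0%

12.0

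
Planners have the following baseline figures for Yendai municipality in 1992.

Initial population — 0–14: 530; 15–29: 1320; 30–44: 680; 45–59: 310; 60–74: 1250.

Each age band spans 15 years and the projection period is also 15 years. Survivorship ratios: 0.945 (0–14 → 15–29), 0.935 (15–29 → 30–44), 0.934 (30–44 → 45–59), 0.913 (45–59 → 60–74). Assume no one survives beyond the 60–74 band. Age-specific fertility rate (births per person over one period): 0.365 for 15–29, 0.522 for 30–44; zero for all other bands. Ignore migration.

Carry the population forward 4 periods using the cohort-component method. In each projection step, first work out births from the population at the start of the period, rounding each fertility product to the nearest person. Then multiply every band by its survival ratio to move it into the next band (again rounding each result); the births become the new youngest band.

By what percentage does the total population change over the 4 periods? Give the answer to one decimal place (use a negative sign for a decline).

-26.7

Numbering the groups 1..5 from youngest to oldest:
[period 1]
Births: 1320 × 0.365 = 482, 680 × 0.522 = 355 — total 837
Group 2: 530 × 0.945 = 501
Group 3: 1320 × 0.935 = 1234
Group 4: 680 × 0.934 = 635
Group 5: 310 × 0.913 = 283
→ [837, 501, 1234, 635, 283]
[period 2]
Births: 501 × 0.365 = 183, 1234 × 0.522 = 644 — total 827
Group 2: 837 × 0.945 = 791
Group 3: 501 × 0.935 = 468
Group 4: 1234 × 0.934 = 1153
Group 5: 635 × 0.913 = 580
→ [827, 791, 468, 1153, 580]
[period 3]
Births: 791 × 0.365 = 289, 468 × 0.522 = 244 — total 533
Group 2: 827 × 0.945 = 782
Group 3: 791 × 0.935 = 740
Group 4: 468 × 0.934 = 437
Group 5: 1153 × 0.913 = 1053
→ [533, 782, 740, 437, 1053]
[period 4]
Births: 782 × 0.365 = 285, 740 × 0.522 = 386 — total 671
Group 2: 533 × 0.945 = 504
Group 3: 782 × 0.935 = 731
Group 4: 740 × 0.934 = 691
Group 5: 437 × 0.913 = 399
→ [671, 504, 731, 691, 399]
Total: 4090 → 2996; change = -1094; percentage change = -26.7%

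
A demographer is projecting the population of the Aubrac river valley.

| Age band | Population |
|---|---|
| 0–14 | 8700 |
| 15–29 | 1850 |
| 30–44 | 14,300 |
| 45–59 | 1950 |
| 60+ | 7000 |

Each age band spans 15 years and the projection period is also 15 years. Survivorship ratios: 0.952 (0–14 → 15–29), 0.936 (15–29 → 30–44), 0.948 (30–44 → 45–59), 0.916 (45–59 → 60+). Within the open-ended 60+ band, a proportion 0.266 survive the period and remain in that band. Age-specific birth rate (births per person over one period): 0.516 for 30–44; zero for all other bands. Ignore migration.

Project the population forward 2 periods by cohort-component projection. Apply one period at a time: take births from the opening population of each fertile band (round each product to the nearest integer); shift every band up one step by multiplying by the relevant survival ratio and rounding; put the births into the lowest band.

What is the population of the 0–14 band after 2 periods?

894

Period 1.
Births: 14300 * 0.516 = 7379
15–29: 8700 * 0.952 = 8282
30–44: 1850 * 0.936 = 1732
45–59: 14300 * 0.948 = 13556
60+: 1950 * 0.916 + 7000 * 0.266 = 1786 + 1862 = 3648
Giving 7379 / 8282 / 1732 / 13556 / 3648.
Period 2.
Births: 1732 * 0.516 = 894
15–29: 7379 * 0.952 = 7025
30–44: 8282 * 0.936 = 7752
45–59: 1732 * 0.948 = 1642
60+: 13556 * 0.916 + 3648 * 0.266 = 12417 + 970 = 13387
Giving 894 / 7025 / 7752 / 1642 / 13387.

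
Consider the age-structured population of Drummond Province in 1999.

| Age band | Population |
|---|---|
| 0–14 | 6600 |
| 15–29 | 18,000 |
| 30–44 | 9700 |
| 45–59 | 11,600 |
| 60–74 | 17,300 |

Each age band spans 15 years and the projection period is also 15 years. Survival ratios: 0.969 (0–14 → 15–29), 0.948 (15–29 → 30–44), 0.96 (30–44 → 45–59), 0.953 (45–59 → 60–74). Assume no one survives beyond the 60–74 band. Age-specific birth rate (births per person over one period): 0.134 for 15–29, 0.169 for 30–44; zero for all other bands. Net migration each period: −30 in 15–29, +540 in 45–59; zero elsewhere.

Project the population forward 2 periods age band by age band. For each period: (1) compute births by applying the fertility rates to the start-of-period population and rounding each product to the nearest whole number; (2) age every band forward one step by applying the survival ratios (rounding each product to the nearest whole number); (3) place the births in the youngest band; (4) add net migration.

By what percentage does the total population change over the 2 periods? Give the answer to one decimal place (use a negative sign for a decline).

-36.7

[period 1]
Births: 18000 × 0.134 = 2412, 9700 × 0.169 = 1639 — total 4051
15–29: 6600 × 0.969 = 6395
30–44: 18000 × 0.948 = 17064
45–59: 9700 × 0.96 = 9312
60–74: 11600 × 0.953 = 11055
Net migration: 15–29 − 30 → 6365; 45–59 + 540 → 9852
End of period: [4051, 6365, 17064, 9852, 11055]
[period 2]
Births: 6365 × 0.134 = 853, 17064 × 0.169 = 2884 — total 3737
15–29: 4051 × 0.969 = 3925
30–44: 6365 × 0.948 = 6034
45–59: 17064 × 0.96 = 16381
60–74: 9852 × 0.953 = 9389
Net migration: 15–29 − 30 → 3895; 45–59 + 540 → 16921
End of period: [3737, 3895, 6034, 16921, 9389]
Total: 63200 → 39976; change = -23224; percentage change = -36.7%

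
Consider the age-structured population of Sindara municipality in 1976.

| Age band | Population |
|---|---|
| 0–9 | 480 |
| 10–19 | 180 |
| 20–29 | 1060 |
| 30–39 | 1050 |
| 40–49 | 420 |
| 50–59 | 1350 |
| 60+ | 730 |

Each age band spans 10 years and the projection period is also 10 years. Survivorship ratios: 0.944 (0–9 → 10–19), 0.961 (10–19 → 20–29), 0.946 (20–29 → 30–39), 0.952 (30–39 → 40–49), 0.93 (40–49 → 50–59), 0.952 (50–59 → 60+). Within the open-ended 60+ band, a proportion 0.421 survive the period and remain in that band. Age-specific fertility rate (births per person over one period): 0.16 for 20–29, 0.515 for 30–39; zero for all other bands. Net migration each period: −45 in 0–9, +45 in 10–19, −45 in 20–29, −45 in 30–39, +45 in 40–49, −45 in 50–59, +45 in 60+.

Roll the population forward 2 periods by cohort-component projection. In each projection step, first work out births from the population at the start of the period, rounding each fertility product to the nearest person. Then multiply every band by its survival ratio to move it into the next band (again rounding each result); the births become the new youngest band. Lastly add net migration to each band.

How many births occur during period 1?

711

[period 1]
Births: 1060 × 0.16 = 170, 1050 × 0.515 = 541 — total 711
10–19: 480 × 0.944 = 453
20–29: 180 × 0.961 = 173
30–39: 1060 × 0.946 = 1003
40–49: 1050 × 0.952 = 1000
50–59: 420 × 0.93 = 391
60+: 1350 × 0.952 + 730 × 0.421 = 1285 + 307 = 1592
Net migration: 0–9 − 45 → 666; 10–19 + 45 → 498; 20–29 − 45 → 128; 30–39 − 45 → 958; 40–49 + 45 → 1045; 50–59 − 45 → 346; 60+ + 45 → 1637
Giving 666 / 498 / 128 / 958 / 1045 / 346 / 1637.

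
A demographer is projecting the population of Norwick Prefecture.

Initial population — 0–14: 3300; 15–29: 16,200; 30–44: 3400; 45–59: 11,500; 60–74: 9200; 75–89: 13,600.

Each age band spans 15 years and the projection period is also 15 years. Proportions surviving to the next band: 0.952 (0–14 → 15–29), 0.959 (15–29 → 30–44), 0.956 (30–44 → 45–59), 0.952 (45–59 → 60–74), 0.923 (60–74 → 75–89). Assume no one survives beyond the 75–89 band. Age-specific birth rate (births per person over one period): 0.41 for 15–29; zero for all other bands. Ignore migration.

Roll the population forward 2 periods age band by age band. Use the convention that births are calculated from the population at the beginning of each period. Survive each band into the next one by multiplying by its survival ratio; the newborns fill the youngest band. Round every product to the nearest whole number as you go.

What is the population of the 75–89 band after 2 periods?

10105

Period 1:
Births: 16200 × 0.41 = 6642
15–29: 3300 × 0.952 = 3142
30–44: 16200 × 0.959 = 15536
45–59: 3400 × 0.956 = 3250
60–74: 11500 × 0.952 = 10948
75–89: 9200 × 0.923 = 8492
End of period: [6642, 3142, 15536, 3250, 10948, 8492]
Period 2:
Births: 3142 × 0.41 = 1288
15–29: 6642 × 0.952 = 6323
30–44: 3142 × 0.959 = 3013
45–59: 15536 × 0.956 = 14852
60–74: 3250 × 0.952 = 3094
75–89: 10948 × 0.923 = 10105
End of period: [1288, 6323, 3013, 14852, 3094, 10105]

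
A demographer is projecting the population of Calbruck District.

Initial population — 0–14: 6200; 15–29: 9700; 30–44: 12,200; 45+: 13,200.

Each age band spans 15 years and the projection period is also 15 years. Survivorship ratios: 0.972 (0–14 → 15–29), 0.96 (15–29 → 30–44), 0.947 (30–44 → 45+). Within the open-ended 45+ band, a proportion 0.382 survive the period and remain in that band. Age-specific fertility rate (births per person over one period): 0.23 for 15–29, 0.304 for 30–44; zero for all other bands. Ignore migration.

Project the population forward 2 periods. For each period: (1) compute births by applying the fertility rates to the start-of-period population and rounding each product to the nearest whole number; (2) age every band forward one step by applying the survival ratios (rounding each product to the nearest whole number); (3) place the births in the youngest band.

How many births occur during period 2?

4217

Call the bands 1 to 4, youngest first.
After projecting period 1:
Births: 9700 × 0.23 = 2231, 12200 × 0.304 = 3709 ⇒ total 5940
Band 2: 6200 × 0.972 = 6026
Band 3: 9700 × 0.96 = 9312
Band 4: 12200 × 0.947 + 13200 × 0.382 = 11553 + 5042 = 16595
End of period: [5940, 6026, 9312, 16595]
After projecting period 2:
Births: 6026 × 0.23 = 1386, 9312 × 0.304 = 2831 ⇒ total 4217
Band 2: 5940 × 0.972 = 5774
Band 3: 6026 × 0.96 = 5785
Band 4: 9312 × 0.947 + 16595 × 0.382 = 8818 + 6339 = 15157
End of period: [4217, 5774, 5785, 15157]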